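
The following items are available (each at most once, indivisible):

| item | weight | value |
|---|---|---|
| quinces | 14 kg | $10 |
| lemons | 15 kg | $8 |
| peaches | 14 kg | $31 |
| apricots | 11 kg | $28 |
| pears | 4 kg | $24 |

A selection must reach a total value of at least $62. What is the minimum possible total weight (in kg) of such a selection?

Subsets with value ≥ 62, sorted by total weight:
- peaches+apricots+pears: weight 29, value 83
- quinces+apricots+pears: weight 29, value 62
- quinces+peaches+pears: weight 32, value 65
- lemons+peaches+pears: weight 33, value 63
Minimum weight: 29 kg.

29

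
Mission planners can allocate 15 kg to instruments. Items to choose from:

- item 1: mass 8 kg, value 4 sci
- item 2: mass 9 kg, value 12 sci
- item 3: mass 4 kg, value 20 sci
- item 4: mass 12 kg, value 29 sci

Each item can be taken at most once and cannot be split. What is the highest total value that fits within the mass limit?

32 sci

This is a 0/1 knapsack; check combinations near the capacity.
- item 2+item 3: mass 9+4=13, value 12+20=32
- item 4: mass 12, value 29
- item 1+item 3: mass 8+4=12, value 4+20=24
- item 3: mass 4, value 20
Best: 32 sci.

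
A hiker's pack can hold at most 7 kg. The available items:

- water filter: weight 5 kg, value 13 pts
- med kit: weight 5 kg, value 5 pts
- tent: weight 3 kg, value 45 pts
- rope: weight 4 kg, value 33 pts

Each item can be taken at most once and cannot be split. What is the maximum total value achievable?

Check high-value combinations within 7 kg:
- tent+rope: weight 3+4=7, value 45+33=78
- tent: weight 3, value 45
- rope: weight 4, value 33
- water filter: weight 5, value 13
- med kit: weight 5, value 5
Best: 78 pts.

78 pts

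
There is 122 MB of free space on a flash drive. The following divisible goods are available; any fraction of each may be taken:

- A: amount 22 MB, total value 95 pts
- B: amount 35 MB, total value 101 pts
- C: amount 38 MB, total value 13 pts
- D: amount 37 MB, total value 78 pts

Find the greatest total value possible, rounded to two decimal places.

Take in order of value per unit:
- A (95/22 per unit): all 22 → value 95, running total 95.00
- B (101/35 per unit): all 35 → value 101, running total 196.00
- D (78/37 per unit): all 37 → value 78, running total 274.00
- C (13/38 per unit): 28 of 38 → value 28×13/38 = 9.5789, running total 283.58
Total 283.58.

283.58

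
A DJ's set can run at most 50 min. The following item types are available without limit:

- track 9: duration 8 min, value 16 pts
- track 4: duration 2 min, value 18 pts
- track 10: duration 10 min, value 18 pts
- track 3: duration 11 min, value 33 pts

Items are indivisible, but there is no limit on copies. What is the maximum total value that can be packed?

Best value-per-unit is track 4 at 18/2, and filling with it alone uses duration 25×2=50. No mix of the others beats 25×18 = 450.

450 pts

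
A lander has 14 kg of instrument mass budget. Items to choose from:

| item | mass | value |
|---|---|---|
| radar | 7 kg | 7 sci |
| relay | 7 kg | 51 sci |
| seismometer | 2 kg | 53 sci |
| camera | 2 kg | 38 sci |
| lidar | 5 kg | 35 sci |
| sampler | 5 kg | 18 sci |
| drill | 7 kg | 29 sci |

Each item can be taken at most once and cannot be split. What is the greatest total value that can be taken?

This is a 0/1 knapsack; check combinations near the capacity.
- seismometer+camera+lidar+sampler: mass 2+2+5+5=14, value 53+38+35+18=144
- relay+seismometer+camera: mass 7+2+2=11, value 51+53+38=142
- relay+seismometer+lidar: mass 7+2+5=14, value 51+53+35=139
- seismometer+camera+lidar: mass 2+2+5=9, value 53+38+35=126
Best: 144 sci.

144 sci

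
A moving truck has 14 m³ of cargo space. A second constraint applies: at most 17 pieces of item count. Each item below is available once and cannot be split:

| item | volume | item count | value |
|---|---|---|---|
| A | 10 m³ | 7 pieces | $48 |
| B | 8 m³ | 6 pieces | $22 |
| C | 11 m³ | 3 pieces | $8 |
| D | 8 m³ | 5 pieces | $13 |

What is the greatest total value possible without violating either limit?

Feasible sets respecting both limits:
- A: volume 10, item count 7, value 48
- B: volume 8, item count 6, value 22
- D: volume 8, item count 5, value 13
- C: volume 11, item count 3, value 8
Best: $48.

$48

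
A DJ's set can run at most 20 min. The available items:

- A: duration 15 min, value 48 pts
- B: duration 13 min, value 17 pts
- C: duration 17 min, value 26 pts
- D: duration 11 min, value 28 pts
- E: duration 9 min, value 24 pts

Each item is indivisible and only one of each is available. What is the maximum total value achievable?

52 pts

Check high-value combinations within 20 min:
- D+E: duration 11+9=20, value 28+24=52
- A: duration 15, value 48
- D: duration 11, value 28
- C: duration 17, value 26
- E: duration 9, value 24
Best: 52 pts.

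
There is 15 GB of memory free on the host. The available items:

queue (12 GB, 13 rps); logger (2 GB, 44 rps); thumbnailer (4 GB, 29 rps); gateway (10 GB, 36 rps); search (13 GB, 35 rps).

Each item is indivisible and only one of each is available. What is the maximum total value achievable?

80 rps

Check high-value combinations within 15 GB:
- logger+gateway: memory 2+10=12, value 44+36=80
- logger+search: memory 2+13=15, value 44+35=79
- logger+thumbnailer: memory 2+4=6, value 44+29=73
- thumbnailer+gateway: memory 4+10=14, value 29+36=65
- queue+logger: memory 12+2=14, value 13+44=57
Best: 80 rps.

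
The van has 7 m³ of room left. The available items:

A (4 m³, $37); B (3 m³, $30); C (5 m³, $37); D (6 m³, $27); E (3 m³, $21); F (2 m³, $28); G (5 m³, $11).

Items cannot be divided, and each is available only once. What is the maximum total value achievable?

$67

Check high-value combinations within 7 m³:
- A+B: volume 4+3=7, value 37+30=67
- A+F: volume 4+2=6, value 37+28=65
- C+F: volume 5+2=7, value 37+28=65
- B+F: volume 3+2=5, value 30+28=58
Best: $67.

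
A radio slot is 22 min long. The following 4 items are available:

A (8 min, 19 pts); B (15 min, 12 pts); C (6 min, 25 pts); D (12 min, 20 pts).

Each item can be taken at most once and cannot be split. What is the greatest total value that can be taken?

Check high-value combinations within 22 min:
- C+D: duration 6+12=18, value 25+20=45
- A+C: duration 8+6=14, value 19+25=44
- A+D: duration 8+12=20, value 19+20=39
- B+C: duration 15+6=21, value 12+25=37
Best: 45 pts.

45 pts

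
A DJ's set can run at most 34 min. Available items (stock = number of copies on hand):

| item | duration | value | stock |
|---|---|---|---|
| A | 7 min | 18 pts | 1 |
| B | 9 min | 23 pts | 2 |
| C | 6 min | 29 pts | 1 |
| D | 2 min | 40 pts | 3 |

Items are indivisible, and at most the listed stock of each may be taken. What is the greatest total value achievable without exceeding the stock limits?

Best selections within duration 34 and stock limits:
- 2×B + 1×C + 3×D: duration 30, value 195
- 1×A + 1×B + 1×C + 3×D: duration 28, value 190
Best: 195 pts.

195 pts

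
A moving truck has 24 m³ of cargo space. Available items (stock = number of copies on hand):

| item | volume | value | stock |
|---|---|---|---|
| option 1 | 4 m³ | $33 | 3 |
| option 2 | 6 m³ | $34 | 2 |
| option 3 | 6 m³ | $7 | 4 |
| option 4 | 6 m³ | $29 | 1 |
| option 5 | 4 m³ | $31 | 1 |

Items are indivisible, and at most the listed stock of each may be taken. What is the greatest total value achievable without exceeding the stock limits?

$167

Top feasible selections:
- 3×option 1 + 2×option 2: volume 24, value 167
- 2×option 1 + 2×option 2 + 1×option 5: volume 24, value 165
- 3×option 1 + 1×option 2 + 1×option 5: volume 22, value 164
- 3×option 1 + 1×option 2 + 1×option 4: volume 24, value 162
Best: $167.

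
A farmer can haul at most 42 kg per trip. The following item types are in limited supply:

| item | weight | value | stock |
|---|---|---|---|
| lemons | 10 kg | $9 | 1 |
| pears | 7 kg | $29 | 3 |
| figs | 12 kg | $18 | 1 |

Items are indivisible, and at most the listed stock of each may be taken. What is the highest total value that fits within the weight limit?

$105

Top feasible selections:
- 3×pears + 1×figs: weight 33, value 105
- 1×lemons + 3×pears: weight 31, value 96
- 3×pears: weight 21, value 87
- 1×lemons + 2×pears + 1×figs: weight 36, value 85
Best: $105.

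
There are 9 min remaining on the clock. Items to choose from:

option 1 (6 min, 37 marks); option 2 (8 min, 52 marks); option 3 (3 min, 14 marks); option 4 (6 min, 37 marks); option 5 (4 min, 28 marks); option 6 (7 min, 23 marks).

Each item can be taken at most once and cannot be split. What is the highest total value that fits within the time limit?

52 marks

Check high-value combinations within 9 min:
- option 2: time 8, value 52
- option 1+option 3: time 6+3=9, value 37+14=51
- option 3+option 4: time 3+6=9, value 14+37=51
Best: 52 marks.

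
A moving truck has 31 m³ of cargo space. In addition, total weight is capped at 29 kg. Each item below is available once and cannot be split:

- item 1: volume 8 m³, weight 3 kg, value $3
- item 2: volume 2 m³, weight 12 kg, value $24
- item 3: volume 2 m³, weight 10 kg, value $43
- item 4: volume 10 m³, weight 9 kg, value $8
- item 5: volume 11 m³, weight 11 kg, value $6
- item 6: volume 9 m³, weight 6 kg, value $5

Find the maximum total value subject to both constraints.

Feasible sets respecting both limits:
- item 2+item 3+item 6: volume 13, weight 28, value 72
- item 1+item 2+item 3: volume 12, weight 25, value 70
- item 2+item 3: volume 4, weight 22, value 67
- item 1+item 3+item 4+item 6: volume 29, weight 28, value 59
Best: $72.

$72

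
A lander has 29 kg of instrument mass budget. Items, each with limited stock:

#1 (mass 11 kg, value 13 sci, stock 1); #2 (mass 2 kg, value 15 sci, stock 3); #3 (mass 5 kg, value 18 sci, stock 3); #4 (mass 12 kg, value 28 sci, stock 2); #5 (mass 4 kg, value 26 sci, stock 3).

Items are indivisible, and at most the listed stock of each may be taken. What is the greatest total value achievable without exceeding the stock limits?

159 sci

Best selections within mass 29 and stock limits:
- 3×#2 + 2×#3 + 3×#5: mass 28, value 159
- 3×#2 + 3×#3 + 2×#5: mass 29, value 151
Best: 159 sci.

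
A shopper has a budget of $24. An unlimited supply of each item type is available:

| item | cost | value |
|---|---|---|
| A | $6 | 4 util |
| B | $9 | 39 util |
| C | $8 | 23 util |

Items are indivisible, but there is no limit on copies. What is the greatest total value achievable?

82 util

Best value-per-unit is B at 39/9; filling with it alone gives 2×39 = 78.
Optimal mix: 1×A + 2×B → cost 24, value 82.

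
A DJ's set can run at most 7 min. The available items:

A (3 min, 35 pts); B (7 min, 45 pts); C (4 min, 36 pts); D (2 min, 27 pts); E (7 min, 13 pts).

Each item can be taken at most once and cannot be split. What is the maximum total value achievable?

71 pts

This is a 0/1 knapsack; check combinations near the capacity.
- A+C: duration 3+4=7, value 35+36=71
- C+D: duration 4+2=6, value 36+27=63
- A+D: duration 3+2=5, value 35+27=62
- B: duration 7, value 45
Best: 71 pts.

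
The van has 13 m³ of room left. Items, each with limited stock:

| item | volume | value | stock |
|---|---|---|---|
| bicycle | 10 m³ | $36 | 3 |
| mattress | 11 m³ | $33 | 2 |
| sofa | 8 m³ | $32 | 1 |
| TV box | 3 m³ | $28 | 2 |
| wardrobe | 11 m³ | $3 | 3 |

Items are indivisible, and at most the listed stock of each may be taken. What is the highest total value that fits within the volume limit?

$64

Best selections within volume 13 and stock limits:
- 1×bicycle + 1×TV box: volume 13, value 64
- 1×sofa + 1×TV box: volume 11, value 60
Best: $64.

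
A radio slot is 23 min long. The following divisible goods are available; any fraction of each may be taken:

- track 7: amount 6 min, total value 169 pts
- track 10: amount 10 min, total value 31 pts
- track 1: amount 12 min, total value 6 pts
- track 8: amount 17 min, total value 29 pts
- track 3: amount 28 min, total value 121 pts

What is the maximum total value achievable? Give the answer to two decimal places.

Take in order of value per unit:
- track 7 (169/6 per unit): all 6 → value 169, running total 169.00
- track 3 (121/28 per unit): 17 of 28 → value 17×121/28 = 73.4643, running total 242.46
Total 242.46.

242.46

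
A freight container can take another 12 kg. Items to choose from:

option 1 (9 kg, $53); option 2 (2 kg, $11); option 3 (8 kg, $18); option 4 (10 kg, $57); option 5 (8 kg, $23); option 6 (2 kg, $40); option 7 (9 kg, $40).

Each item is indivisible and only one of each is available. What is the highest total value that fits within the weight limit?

$97

Check high-value combinations within 12 kg:
- option 4+option 6: weight 10+2=12, value 57+40=97
- option 1+option 6: weight 9+2=11, value 53+40=93
- option 6+option 7: weight 2+9=11, value 40+40=80
- option 2+option 5+option 6: weight 2+8+2=12, value 11+23+40=74
Best: $97.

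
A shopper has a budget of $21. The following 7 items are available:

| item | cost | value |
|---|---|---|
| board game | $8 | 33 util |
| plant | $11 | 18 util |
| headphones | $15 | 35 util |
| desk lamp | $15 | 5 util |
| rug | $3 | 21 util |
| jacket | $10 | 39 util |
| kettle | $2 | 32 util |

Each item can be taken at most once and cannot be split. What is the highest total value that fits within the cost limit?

This is a 0/1 knapsack; check combinations near the capacity.
- board game+jacket+kettle: cost 8+10+2=20, value 33+39+32=104
- board game+rug+jacket: cost 8+3+10=21, value 33+21+39=93
- rug+jacket+kettle: cost 3+10+2=15, value 21+39+32=92
Best: 104 util.

104 util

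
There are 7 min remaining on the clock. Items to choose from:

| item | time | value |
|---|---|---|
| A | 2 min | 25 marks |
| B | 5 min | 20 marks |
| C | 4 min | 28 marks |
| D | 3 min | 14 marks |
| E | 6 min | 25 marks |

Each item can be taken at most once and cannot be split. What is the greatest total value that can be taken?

53 marks

Check high-value combinations within 7 min:
- A+C: time 2+4=6, value 25+28=53
- A+B: time 2+5=7, value 25+20=45
- C+D: time 4+3=7, value 28+14=42
Best: 53 marks.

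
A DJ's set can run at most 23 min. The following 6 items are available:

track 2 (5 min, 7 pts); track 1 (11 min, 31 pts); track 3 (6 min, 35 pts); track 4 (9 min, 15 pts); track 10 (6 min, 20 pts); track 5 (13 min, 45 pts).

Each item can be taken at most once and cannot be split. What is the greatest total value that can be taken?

86 pts

This is a 0/1 knapsack; check combinations near the capacity.
- track 1+track 3+track 10: duration 11+6+6=23, value 31+35+20=86
- track 3+track 5: duration 6+13=19, value 35+45=80
- track 2+track 1+track 3: duration 5+11+6=22, value 7+31+35=73
- track 3+track 4+track 10: duration 6+9+6=21, value 35+15+20=70
Best: 86 pts.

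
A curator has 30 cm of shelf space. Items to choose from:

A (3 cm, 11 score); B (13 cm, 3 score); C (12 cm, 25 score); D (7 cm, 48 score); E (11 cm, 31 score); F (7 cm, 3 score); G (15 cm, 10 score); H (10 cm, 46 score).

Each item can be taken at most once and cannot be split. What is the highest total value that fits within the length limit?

125 score

Check high-value combinations within 30 cm:
- D+E+H: length 7+11+10=28, value 48+31+46=125
- C+D+H: length 12+7+10=29, value 25+48+46=119
- A+D+F+H: length 3+7+7+10=27, value 11+48+3+46=108
Best: 125 score.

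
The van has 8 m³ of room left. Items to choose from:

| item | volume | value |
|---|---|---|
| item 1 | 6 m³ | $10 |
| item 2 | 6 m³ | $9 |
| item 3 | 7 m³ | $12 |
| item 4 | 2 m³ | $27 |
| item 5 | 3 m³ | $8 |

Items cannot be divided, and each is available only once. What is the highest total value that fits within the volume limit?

$37

Check high-value combinations within 8 m³:
- item 1+item 4: volume 6+2=8, value 10+27=37
- item 2+item 4: volume 6+2=8, value 9+27=36
- item 4+item 5: volume 2+3=5, value 27+8=35
- item 4: volume 2, value 27
- item 3: volume 7, value 12
Best: $37.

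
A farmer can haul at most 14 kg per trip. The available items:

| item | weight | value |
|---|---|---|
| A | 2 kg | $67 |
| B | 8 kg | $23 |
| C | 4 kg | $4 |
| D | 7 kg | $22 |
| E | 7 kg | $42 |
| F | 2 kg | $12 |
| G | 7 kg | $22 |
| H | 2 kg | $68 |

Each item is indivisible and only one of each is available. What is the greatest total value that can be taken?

$189

Check high-value combinations within 14 kg:
- A+E+F+H: weight 2+7+2+2=13, value 67+42+12+68=189
- A+E+H: weight 2+7+2=11, value 67+42+68=177
- A+B+F+H: weight 2+8+2+2=14, value 67+23+12+68=170
- A+D+F+H: weight 2+7+2+2=13, value 67+22+12+68=169
Best: $189.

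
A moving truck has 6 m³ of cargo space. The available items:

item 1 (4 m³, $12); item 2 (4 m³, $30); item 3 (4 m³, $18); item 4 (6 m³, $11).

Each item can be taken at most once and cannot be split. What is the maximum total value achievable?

$30

This is a 0/1 knapsack; check combinations near the capacity.
- item 2: volume 4, value 30
- item 3: volume 4, value 18
- item 1: volume 4, value 12
Best: $30.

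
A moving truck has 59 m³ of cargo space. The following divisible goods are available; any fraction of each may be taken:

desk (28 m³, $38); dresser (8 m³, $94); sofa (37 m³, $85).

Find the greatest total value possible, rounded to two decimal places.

198.00

Take in order of value per unit:
- dresser (94/8 per unit): all 8 → value 94, running total 94.00
- sofa (85/37 per unit): all 37 → value 85, running total 179.00
- desk (38/28 per unit): 14 of 28 → value 14×38/28 = 19.0000, running total 198.00
Total 198.00.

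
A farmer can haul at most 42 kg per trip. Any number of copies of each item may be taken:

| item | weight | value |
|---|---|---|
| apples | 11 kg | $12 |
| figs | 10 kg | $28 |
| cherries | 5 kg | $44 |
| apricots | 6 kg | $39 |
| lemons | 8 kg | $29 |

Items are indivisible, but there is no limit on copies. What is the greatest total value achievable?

Best value-per-unit is cherries at 44/5, and filling with it alone uses weight 8×5=40. No mix of the others beats 8×44 = 352.

$352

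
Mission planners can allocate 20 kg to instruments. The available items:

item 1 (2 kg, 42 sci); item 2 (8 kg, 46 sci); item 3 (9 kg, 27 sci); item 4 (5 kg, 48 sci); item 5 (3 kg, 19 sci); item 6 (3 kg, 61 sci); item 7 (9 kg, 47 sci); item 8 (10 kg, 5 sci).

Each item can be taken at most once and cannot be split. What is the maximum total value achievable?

198 sci

This is a 0/1 knapsack; check combinations near the capacity.
- item 1+item 4+item 6+item 7: mass 2+5+3+9=19, value 42+48+61+47=198
- item 1+item 2+item 4+item 6: mass 2+8+5+3=18, value 42+46+48+61=197
- item 1+item 3+item 4+item 6: mass 2+9+5+3=19, value 42+27+48+61=178
- item 4+item 5+item 6+item 7: mass 5+3+3+9=20, value 48+19+61+47=175
Best: 198 sci.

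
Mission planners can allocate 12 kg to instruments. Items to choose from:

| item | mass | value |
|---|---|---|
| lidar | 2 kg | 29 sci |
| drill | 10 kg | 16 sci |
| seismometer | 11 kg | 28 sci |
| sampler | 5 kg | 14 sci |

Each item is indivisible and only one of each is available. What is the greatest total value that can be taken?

45 sci

Check high-value combinations within 12 kg:
- lidar+drill: mass 2+10=12, value 29+16=45
- lidar+sampler: mass 2+5=7, value 29+14=43
- lidar: mass 2, value 29
- seismometer: mass 11, value 28
Best: 45 sci.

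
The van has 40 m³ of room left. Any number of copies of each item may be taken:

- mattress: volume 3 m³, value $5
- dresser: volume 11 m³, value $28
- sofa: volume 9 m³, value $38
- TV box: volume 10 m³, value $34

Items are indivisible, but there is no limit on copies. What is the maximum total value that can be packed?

Best value-per-unit is sofa at 38/9; filling with it alone gives 4×38 = 152.
Optimal mix: 1×mattress + 4×sofa → volume 39, value 157.

$157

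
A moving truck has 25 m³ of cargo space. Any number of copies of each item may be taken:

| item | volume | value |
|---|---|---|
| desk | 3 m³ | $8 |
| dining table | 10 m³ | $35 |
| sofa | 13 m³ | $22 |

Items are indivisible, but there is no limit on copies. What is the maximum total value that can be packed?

$78

Best value-per-unit is dining table at 35/10; filling with it alone gives 2×35 = 70.
Optimal mix: 1×desk + 2×dining table → volume 23, value 78.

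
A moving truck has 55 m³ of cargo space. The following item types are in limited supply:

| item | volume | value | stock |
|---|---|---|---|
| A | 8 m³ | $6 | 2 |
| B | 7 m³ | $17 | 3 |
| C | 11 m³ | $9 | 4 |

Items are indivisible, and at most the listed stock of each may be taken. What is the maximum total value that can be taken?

Top feasible selections:
- 3×B + 3×C: volume 54, value 78
- 1×A + 3×B + 2×C: volume 51, value 75
- 2×A + 3×B + 1×C: volume 48, value 72
Best: $78.

$78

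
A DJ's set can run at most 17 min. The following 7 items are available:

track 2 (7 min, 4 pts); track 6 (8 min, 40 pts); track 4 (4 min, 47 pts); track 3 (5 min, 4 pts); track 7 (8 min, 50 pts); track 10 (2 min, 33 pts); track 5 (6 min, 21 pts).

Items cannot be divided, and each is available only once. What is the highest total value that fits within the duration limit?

This is a 0/1 knapsack; check combinations near the capacity.
- track 4+track 7+track 10: duration 4+8+2=14, value 47+50+33=130
- track 6+track 4+track 10: duration 8+4+2=14, value 40+47+33=120
- track 4+track 3+track 10+track 5: duration 4+5+2+6=17, value 47+4+33+21=105
- track 7+track 10+track 5: duration 8+2+6=16, value 50+33+21=104
Best: 130 pts.

130 pts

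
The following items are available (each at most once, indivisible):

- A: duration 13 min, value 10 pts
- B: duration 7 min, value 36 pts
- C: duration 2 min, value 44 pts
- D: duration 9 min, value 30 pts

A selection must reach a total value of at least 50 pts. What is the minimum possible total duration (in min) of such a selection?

9

Subsets with value ≥ 50, sorted by total duration:
- B+C: duration 9, value 80
- C+D: duration 11, value 74
Minimum duration: 9 min.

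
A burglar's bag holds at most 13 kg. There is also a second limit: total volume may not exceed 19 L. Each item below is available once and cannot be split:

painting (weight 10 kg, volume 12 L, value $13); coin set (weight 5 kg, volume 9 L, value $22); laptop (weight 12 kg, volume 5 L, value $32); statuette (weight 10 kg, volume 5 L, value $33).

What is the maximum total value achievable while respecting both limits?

$33

Feasible sets respecting both limits:
- statuette: weight 10, volume 5, value 33
- laptop: weight 12, volume 5, value 32
- coin set: weight 5, volume 9, value 22
Best: $33.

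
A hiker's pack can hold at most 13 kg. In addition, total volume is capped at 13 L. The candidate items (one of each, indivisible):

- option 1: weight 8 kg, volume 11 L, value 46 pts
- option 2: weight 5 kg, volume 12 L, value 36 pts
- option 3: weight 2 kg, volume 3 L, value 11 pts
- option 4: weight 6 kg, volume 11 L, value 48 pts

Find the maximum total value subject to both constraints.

48 pts

Feasible sets respecting both limits:
- option 4: weight 6, volume 11, value 48
- option 1: weight 8, volume 11, value 46
- option 2: weight 5, volume 12, value 36
Best: 48 pts.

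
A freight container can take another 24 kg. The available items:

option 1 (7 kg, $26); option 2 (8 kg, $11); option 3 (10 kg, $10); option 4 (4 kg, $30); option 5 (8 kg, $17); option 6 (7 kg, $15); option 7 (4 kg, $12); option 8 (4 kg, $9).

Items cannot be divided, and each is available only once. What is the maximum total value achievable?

$85

Check high-value combinations within 24 kg:
- option 1+option 4+option 5+option 7: weight 7+4+8+4=23, value 26+30+17+12=85
- option 1+option 4+option 6+option 7: weight 7+4+7+4=22, value 26+30+15+12=83
- option 1+option 4+option 5+option 8: weight 7+4+8+4=23, value 26+30+17+9=82
- option 1+option 4+option 6+option 8: weight 7+4+7+4=22, value 26+30+15+9=80
Best: $85.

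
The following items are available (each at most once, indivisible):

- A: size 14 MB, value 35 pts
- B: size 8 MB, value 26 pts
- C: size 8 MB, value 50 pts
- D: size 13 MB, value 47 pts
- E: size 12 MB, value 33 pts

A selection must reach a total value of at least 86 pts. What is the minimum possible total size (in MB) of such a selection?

Subsets with value ≥ 86, sorted by total size:
- C+D: size 21, value 97
- B+C+E: size 28, value 109
Minimum size: 21 MB.

21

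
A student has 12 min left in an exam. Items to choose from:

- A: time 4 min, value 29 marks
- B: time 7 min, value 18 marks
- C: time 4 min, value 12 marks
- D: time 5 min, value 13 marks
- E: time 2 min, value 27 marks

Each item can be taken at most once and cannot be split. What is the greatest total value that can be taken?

Check high-value combinations within 12 min:
- A+D+E: time 4+5+2=11, value 29+13+27=69
- A+C+E: time 4+4+2=10, value 29+12+27=68
- A+E: time 4+2=6, value 29+27=56
- C+D+E: time 4+5+2=11, value 12+13+27=52
- A+B: time 4+7=11, value 29+18=47
Best: 69 marks.

69 marks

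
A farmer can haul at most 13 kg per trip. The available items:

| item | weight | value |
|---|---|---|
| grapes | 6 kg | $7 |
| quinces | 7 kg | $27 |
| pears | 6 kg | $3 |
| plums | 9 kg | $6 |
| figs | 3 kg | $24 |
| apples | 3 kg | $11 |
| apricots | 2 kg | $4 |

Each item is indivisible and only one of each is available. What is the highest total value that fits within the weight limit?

Check high-value combinations within 13 kg:
- quinces+figs+apples: weight 7+3+3=13, value 27+24+11=62
- quinces+figs+apricots: weight 7+3+2=12, value 27+24+4=55
- quinces+figs: weight 7+3=10, value 27+24=51
- grapes+figs+apples: weight 6+3+3=12, value 7+24+11=42
- quinces+apples+apricots: weight 7+3+2=12, value 27+11+4=42
Best: $62.

$62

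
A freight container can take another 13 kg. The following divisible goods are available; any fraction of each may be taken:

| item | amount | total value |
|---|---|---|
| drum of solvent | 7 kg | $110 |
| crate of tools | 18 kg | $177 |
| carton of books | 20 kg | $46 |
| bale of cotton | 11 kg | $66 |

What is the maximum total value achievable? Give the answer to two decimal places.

Take in order of value per unit:
- drum of solvent (110/7 per unit): all 7 → value 110, running total 110.00
- crate of tools (177/18 per unit): 6 of 18 → value 6×177/18 = 59.0000, running total 169.00
Total 169.00.

169.00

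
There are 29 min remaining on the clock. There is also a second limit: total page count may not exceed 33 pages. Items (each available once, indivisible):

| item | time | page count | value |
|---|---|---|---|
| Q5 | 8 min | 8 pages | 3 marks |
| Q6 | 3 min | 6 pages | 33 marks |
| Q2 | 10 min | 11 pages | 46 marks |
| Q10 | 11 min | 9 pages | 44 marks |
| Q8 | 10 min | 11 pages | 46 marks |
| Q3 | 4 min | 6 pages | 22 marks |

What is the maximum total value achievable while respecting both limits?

Feasible sets respecting both limits:
- Q6+Q2+Q10+Q3: time 28, page count 32, value 145
- Q6+Q10+Q8+Q3: time 28, page count 32, value 145
- Q6+Q2+Q8: time 23, page count 28, value 125
- Q6+Q2+Q10: time 24, page count 26, value 123
Best: 145 marks.

145 marks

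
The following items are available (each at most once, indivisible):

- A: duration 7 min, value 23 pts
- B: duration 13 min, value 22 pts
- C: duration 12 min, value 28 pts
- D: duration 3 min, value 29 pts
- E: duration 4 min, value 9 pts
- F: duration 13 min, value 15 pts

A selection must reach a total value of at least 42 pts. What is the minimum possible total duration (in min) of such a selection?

10

Subsets with value ≥ 42, sorted by total duration:
- A+D: duration 10, value 52
- A+D+E: duration 14, value 61
Minimum duration: 10 min.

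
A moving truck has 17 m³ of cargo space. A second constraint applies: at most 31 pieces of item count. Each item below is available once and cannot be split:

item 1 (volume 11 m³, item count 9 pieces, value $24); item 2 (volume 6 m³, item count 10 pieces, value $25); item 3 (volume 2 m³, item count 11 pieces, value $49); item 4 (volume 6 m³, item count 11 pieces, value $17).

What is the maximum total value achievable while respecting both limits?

Feasible sets respecting both limits:
- item 2+item 3: volume 8, item count 21, value 74
- item 1+item 3: volume 13, item count 20, value 73
- item 3+item 4: volume 8, item count 22, value 66
- item 1+item 2: volume 17, item count 19, value 49
Best: $74.

$74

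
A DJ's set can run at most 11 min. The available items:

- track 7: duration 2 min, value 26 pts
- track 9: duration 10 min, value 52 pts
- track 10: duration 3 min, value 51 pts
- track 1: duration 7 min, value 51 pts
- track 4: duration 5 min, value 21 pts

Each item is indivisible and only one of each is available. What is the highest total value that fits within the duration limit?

102 pts

Check high-value combinations within 11 min:
- track 10+track 1: duration 3+7=10, value 51+51=102
- track 7+track 10+track 4: duration 2+3+5=10, value 26+51+21=98
- track 7+track 10: duration 2+3=5, value 26+51=77
Best: 102 pts.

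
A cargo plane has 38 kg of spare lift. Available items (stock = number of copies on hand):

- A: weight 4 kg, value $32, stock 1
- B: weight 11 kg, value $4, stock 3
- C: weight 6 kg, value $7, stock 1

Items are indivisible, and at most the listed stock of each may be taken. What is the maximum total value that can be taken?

$47

Top feasible selections:
- 1×A + 2×B + 1×C: weight 32, value 47
- 1×A + 3×B: weight 37, value 44
- 1×A + 1×B + 1×C: weight 21, value 43
- 1×A + 2×B: weight 26, value 40
Best: $47.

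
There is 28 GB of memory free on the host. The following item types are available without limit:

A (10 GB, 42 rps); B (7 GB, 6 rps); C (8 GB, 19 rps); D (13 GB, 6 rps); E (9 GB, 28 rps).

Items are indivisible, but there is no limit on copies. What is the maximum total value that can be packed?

103 rps

Best value-per-unit is A at 42/10; filling with it alone gives 2×42 = 84.
Optimal mix: 2×A + 1×C → memory 28, value 103.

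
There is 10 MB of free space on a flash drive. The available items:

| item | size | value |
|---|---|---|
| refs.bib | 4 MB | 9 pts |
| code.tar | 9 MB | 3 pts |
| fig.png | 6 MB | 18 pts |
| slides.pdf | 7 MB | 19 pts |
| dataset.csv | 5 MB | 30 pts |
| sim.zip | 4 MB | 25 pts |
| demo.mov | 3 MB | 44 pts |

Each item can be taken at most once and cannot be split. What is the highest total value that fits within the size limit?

74 pts

Check high-value combinations within 10 MB:
- dataset.csv+demo.mov: size 5+3=8, value 30+44=74
- sim.zip+demo.mov: size 4+3=7, value 25+44=69
- slides.pdf+demo.mov: size 7+3=10, value 19+44=63
Best: 74 pts.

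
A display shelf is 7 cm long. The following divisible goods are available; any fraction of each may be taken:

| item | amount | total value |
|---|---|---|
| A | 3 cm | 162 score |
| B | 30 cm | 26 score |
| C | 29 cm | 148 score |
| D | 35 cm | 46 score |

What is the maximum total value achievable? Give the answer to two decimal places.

182.41

Take in order of value per unit:
- A (162/3 per unit): all 3 → value 162, running total 162.00
- C (148/29 per unit): 4 of 29 → value 4×148/29 = 20.4138, running total 182.41
Total 182.41.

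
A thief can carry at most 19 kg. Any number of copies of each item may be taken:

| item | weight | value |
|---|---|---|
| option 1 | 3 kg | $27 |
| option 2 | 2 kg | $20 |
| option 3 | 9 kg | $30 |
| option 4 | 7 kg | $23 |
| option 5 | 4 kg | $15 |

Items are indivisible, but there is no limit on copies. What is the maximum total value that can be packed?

Best value-per-unit is option 2 at 20/2; filling with it alone gives 9×20 = 180.
Optimal mix: 1×option 1 + 8×option 2 → weight 19, value 187.

$187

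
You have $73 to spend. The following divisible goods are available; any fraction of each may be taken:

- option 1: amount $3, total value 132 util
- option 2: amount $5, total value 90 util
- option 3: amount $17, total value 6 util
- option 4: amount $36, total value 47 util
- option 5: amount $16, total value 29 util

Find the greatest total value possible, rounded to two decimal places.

302.59

Take in order of value per unit:
- option 1 (132/3 per unit): all 3 → value 132, running total 132.00
- option 2 (90/5 per unit): all 5 → value 90, running total 222.00
- option 5 (29/16 per unit): all 16 → value 29, running total 251.00
- option 4 (47/36 per unit): all 36 → value 47, running total 298.00
- option 3 (6/17 per unit): 13 of 17 → value 13×6/17 = 4.5882, running total 302.59
Total 302.59.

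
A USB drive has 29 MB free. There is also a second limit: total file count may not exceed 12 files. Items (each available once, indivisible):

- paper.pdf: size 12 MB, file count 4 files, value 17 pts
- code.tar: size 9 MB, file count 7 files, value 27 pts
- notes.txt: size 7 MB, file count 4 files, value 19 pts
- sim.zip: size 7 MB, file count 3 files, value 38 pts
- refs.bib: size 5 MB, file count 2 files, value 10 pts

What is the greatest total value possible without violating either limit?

Feasible sets respecting both limits:
- code.tar+sim.zip+refs.bib: size 21, file count 12, value 75
- paper.pdf+notes.txt+sim.zip: size 26, file count 11, value 74
- notes.txt+sim.zip+refs.bib: size 19, file count 9, value 67
Best: 75 pts.

75 pts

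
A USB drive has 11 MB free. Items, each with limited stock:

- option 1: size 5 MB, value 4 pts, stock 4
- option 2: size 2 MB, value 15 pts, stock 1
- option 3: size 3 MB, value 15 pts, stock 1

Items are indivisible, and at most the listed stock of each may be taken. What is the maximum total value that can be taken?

Best selections within size 11 and stock limits:
- 1×option 1 + 1×option 2 + 1×option 3: size 10, value 34
- 1×option 2 + 1×option 3: size 5, value 30
- 1×option 1 + 1×option 2: size 7, value 19
- 1×option 1 + 1×option 3: size 8, value 19
Best: 34 pts.

34 pts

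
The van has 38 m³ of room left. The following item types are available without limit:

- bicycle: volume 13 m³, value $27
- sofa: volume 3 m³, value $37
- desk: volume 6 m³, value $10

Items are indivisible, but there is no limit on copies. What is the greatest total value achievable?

$444

Best value-per-unit is sofa at 37/3, and filling with it alone uses volume 12×3=36. No mix of the others beats 12×37 = 444.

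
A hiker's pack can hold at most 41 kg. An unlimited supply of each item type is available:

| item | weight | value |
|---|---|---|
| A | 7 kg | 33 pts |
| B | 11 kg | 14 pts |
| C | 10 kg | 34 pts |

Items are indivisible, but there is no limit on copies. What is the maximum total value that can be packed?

Best value-per-unit is A at 33/7; filling with it alone gives 5×33 = 165.
Optimal mix: 3×A + 2×C → weight 41, value 167.

167 pts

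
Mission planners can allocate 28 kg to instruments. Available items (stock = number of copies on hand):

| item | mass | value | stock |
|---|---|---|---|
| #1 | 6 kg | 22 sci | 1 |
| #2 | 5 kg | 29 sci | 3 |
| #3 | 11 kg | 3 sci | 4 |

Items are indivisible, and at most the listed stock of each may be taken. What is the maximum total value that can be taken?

Top feasible selections:
- 1×#1 + 3×#2: mass 21, value 109
- 3×#2 + 1×#3: mass 26, value 90
Best: 109 sci.

109 sci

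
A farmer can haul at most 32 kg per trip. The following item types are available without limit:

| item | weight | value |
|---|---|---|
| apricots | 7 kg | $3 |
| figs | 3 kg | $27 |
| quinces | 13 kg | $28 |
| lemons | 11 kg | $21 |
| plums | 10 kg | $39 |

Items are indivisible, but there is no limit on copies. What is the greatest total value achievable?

$270

Best value-per-unit is figs at 27/3, and filling with it alone uses weight 10×3=30. No mix of the others beats 10×27 = 270.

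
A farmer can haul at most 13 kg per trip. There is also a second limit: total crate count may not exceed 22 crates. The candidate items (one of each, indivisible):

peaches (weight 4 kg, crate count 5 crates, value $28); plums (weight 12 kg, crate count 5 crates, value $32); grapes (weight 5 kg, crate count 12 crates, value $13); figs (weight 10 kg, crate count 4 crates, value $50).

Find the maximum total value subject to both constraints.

Feasible sets respecting both limits:
- figs: weight 10, crate count 4, value 50
- peaches+grapes: weight 9, crate count 17, value 41
- plums: weight 12, crate count 5, value 32
Best: $50.

$50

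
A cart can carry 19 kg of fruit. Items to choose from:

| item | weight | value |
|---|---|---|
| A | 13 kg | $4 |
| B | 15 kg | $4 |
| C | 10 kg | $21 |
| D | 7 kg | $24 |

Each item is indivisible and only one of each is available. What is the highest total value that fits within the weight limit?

$45

Check high-value combinations within 19 kg:
- C+D: weight 10+7=17, value 21+24=45
- D: weight 7, value 24
- C: weight 10, value 21
- A: weight 13, value 4
- B: weight 15, value 4
Best: $45.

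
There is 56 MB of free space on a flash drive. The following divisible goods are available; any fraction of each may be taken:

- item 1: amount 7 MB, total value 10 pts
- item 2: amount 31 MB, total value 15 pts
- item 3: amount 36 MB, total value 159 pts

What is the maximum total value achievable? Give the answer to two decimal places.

Take in order of value per unit:
- item 3 (159/36 per unit): all 36 → value 159, running total 159.00
- item 1 (10/7 per unit): all 7 → value 10, running total 169.00
- item 2 (15/31 per unit): 13 of 31 → value 13×15/31 = 6.2903, running total 175.29
Total 175.29.

175.29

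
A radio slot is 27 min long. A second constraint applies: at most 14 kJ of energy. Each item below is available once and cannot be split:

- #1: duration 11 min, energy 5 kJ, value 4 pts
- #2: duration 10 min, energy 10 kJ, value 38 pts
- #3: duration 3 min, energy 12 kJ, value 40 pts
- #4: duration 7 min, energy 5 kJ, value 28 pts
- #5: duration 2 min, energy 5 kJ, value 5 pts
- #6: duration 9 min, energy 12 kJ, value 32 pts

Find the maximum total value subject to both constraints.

Feasible sets respecting both limits:
- #3: duration 3, energy 12, value 40
- #2: duration 10, energy 10, value 38
- #4+#5: duration 9, energy 10, value 33
Best: 40 pts.

40 pts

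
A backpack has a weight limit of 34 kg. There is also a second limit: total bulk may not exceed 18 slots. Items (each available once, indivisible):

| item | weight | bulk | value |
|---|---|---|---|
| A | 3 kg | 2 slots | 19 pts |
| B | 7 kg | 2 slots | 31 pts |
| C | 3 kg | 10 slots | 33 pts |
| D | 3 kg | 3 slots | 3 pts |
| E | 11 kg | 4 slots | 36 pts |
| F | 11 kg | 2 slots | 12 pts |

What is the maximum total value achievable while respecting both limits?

Feasible sets respecting both limits:
- A+B+C+E: weight 24, bulk 18, value 119
- B+C+E+F: weight 32, bulk 18, value 112
- B+C+E: weight 21, bulk 16, value 100
Best: 119 pts.

119 pts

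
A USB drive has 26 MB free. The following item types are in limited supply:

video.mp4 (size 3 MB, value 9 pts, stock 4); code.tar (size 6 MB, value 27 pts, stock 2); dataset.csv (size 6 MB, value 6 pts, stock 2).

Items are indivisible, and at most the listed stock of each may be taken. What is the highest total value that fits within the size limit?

90 pts

Top feasible selections:
- 4×video.mp4 + 2×code.tar: size 24, value 90
- 3×video.mp4 + 2×code.tar: size 21, value 81
Best: 90 pts.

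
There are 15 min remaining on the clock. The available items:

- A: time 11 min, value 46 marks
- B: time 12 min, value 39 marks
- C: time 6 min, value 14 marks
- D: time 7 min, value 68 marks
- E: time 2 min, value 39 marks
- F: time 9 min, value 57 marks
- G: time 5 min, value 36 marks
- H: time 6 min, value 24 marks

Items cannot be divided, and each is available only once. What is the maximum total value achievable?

143 marks

This is a 0/1 knapsack; check combinations near the capacity.
- D+E+G: time 7+2+5=14, value 68+39+36=143
- D+E+H: time 7+2+6=15, value 68+39+24=131
- C+D+E: time 6+7+2=15, value 14+68+39=121
- D+E: time 7+2=9, value 68+39=107
- D+G: time 7+5=12, value 68+36=104
Best: 143 marks.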